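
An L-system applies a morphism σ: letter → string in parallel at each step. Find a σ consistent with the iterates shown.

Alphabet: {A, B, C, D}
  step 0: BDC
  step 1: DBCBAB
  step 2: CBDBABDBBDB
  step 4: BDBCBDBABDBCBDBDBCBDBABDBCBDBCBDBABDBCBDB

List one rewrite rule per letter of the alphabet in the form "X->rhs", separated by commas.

A->B, B->DB, C->AB, D->CB

  step 1 ⇒ step 2: DBCBAB ⇒ CB·DB·AB·DB·B·DB
    A ↦ B
    B ↦ DB
    C ↦ AB
    D ↦ CB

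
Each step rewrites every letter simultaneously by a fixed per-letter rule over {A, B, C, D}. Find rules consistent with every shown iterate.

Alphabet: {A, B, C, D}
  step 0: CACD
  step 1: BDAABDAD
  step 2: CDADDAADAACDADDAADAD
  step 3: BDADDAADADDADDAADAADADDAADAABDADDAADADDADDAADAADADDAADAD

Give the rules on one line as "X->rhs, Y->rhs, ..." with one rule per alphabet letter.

A->DAA, B->C, C->B, D->DAD

  step 2 ⇒ step 3: CDADDAADAACDADDAADAD ⇒ B·DAD·DAA·DAD·DAD·DAA·DAA·DAD·DAA·DAA·B·DAD·DAA·DAD·DAD·DAA·DAA·DAD·DAA·DAD
    A ↦ DAA
    C ↦ B
    D ↦ DAD
  step 1 ⇒ step 2: BDAABDAD ⇒ C·DAD·DAA·DAA·C·DAD·DAA·DAD
    B ↦ C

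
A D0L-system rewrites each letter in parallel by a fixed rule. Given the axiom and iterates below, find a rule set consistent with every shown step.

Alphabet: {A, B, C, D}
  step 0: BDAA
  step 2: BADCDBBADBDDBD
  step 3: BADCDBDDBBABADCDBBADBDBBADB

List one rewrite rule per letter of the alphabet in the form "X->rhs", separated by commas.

A->DC, B->BA, C->D, D->DB

  step 2 ⇒ step 3: BADCDBBADBDDBD ⇒ BA·DC·DB·D·DB·BA·BA·DC·DB·BA·DB·DB·BA·DB
    A ↦ DC
    B ↦ BA
    C ↦ D
    D ↦ DB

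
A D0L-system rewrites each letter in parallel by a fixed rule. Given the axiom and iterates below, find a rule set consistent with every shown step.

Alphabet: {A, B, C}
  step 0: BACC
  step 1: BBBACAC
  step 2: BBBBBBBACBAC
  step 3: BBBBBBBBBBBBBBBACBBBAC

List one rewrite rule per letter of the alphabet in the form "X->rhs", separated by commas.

  step 2 ⇒ step 3: BBBBBBBACBAC ⇒ BB·BB·BB·BB·BB·BB·BB·B·AC·BB·B·AC
    A ↦ B
    B ↦ BB
    C ↦ AC

A->B, B->BB, C->AC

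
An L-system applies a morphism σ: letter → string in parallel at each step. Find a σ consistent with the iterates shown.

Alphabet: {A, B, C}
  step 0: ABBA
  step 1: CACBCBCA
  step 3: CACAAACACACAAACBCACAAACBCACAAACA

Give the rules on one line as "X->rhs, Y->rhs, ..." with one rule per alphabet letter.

A->CA, B->CB, C->AA

  step 0 ⇒ step 1: ABBA ⇒ CA·CB·CB·CA
    A ↦ CA
    B ↦ CB
    C ↦ AA  (constrained at step 1)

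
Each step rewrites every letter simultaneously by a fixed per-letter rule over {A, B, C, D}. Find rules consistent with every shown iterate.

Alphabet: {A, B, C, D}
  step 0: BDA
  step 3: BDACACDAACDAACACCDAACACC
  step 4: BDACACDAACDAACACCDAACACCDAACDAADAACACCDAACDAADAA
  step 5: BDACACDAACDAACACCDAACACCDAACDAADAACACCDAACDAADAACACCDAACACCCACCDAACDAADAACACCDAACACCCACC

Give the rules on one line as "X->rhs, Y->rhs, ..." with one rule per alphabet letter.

  step 4 ⇒ step 5: BDACACDAACDAACACCDAACACCDAACDAADAACACCDAACDAADAA ⇒ BDA·CA·C·DAA·C·DAA·CA·C·C·DAA·CA·C·C·DAA·C·DAA·DAA·CA·C·C·DAA·C·DAA·DAA·CA·C·C·DAA·CA·C·C·CA·C·C·DAA·C·DAA·DAA·CA·C·C·DAA·CA·C·C·CA·C·C
    A ↦ C
    B ↦ BDA
    C ↦ DAA
    D ↦ CA

A->C, B->BDA, C->DAA, D->CA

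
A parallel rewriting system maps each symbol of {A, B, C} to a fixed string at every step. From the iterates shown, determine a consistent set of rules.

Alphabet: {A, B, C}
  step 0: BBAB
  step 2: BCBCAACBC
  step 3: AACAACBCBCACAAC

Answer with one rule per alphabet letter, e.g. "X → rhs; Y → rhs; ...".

A->BC, B->A, C->AC

  step 2 ⇒ step 3: BCBCAACBC ⇒ A·AC·A·AC·BC·BC·AC·A·AC
    A ↦ BC
    B ↦ A
    C ↦ AC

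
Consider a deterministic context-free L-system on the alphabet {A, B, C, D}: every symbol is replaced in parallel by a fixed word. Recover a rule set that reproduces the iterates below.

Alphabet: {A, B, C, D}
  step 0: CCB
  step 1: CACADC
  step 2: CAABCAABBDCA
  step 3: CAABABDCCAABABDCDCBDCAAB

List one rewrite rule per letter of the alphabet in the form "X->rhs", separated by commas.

  step 2 ⇒ step 3: CAABCAABBDCA ⇒ CA·AB·AB·DC·CA·AB·AB·DC·DC·BD·CA·AB
    A ↦ AB
    B ↦ DC
    C ↦ CA
    D ↦ BD

A->AB, B->DC, C->CA, D->BD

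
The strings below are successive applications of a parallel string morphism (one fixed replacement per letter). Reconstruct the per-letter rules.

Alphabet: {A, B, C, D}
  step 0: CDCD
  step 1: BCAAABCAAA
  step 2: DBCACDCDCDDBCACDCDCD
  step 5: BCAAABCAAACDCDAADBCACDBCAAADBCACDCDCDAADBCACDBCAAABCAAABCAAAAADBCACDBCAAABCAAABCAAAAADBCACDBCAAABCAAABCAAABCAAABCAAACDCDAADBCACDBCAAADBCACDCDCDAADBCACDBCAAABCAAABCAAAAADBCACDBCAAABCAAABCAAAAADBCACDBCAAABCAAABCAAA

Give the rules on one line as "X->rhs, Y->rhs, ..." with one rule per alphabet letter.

  step 1 ⇒ step 2: BCAAABCAAA ⇒ D·BCA·CD·CD·CD·D·BCA·CD·CD·CD
    A ↦ CD
    B ↦ D
    C ↦ BCA
  step 0 ⇒ step 1: CDCD ⇒ BCA·AA·BCA·AA
    D ↦ AA

A->CD, B->D, C->BCA, D->AA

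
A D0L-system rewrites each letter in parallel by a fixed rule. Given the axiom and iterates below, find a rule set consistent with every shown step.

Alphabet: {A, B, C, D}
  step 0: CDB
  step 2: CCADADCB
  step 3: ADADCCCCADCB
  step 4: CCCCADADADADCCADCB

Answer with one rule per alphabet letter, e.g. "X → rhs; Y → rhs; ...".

  step 3 ⇒ step 4: ADADCCCCADCB ⇒ C·C·C·C·AD·AD·AD·AD·C·C·AD·CB
    A ↦ C
    B ↦ CB
    C ↦ AD
    D ↦ C

A->C, B->CB, C->AD, D->C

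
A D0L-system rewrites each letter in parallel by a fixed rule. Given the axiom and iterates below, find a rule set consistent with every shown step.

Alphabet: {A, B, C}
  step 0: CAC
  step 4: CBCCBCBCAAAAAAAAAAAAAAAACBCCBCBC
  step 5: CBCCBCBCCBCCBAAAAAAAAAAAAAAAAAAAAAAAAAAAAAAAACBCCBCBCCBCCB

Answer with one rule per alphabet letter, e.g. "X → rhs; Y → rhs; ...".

  step 4 ⇒ step 5: CBCCBCBCAAAAAAAAAAAAAAAACBCCBCBC ⇒ CB·C·CB·CB·C·CB·C·CB·AA·AA·AA·AA·AA·AA·AA·AA·AA·AA·AA·AA·AA·AA·AA·AA·CB·C·CB·CB·C·CB·C·CB
    A ↦ AA
    B ↦ C
    C ↦ CB

A->AA, B->C, C->CB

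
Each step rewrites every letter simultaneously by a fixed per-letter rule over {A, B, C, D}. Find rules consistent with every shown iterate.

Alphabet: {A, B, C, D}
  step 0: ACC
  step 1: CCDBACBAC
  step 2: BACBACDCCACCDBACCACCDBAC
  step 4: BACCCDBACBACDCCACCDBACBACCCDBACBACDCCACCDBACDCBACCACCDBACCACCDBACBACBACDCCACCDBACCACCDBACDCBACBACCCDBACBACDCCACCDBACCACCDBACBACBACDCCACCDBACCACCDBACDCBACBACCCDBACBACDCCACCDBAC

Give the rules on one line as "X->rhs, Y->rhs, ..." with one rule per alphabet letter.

  step 1 ⇒ step 2: CCDBACBAC ⇒ BAC·BAC·DC·CA·CCD·BAC·CA·CCD·BAC
    A ↦ CCD
    B ↦ CA
    C ↦ BAC
    D ↦ DC

A->CCD, B->CA, C->BAC, D->DC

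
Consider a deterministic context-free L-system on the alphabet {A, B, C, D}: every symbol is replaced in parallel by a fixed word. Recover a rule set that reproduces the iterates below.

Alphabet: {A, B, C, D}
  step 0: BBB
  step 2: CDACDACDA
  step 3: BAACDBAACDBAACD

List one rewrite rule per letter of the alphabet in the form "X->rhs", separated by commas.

A->CD, B->AD, C->BA, D->A

  step 2 ⇒ step 3: CDACDACDA ⇒ BA·A·CD·BA·A·CD·BA·A·CD
    A ↦ CD
    C ↦ BA
    D ↦ A
    B ↦ AD  (constrained at step 0)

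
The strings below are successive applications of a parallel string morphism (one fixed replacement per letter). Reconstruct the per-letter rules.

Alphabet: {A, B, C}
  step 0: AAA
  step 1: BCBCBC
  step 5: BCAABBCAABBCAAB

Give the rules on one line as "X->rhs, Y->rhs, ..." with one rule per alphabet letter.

A->BC, B->A, C->B

  step 0 ⇒ step 1: AAA ⇒ BC·BC·BC
    A ↦ BC
    B ↦ A  (constrained at step 1)
    C ↦ B  (constrained at step 1)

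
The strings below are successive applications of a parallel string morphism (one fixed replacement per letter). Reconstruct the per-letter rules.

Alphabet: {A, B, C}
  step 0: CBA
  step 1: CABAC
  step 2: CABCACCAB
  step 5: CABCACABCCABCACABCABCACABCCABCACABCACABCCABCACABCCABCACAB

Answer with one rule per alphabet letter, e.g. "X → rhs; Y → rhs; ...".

A->C, B->A, C->CAB

  step 1 ⇒ step 2: CABAC ⇒ CAB·C·A·C·CAB
    A ↦ C
    B ↦ A
    C ↦ CAB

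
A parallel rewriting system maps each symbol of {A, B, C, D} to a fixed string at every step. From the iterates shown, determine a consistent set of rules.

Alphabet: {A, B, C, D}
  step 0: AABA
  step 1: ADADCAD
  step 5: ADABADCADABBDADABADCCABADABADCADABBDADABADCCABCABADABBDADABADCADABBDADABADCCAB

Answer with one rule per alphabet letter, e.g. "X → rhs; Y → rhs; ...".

A->AD, B->C, C->BD, D->AB

  step 0 ⇒ step 1: AABA ⇒ AD·AD·C·AD
    A ↦ AD
    B ↦ C
    C ↦ BD  (constrained at step 1)
    D ↦ AB  (constrained at step 1)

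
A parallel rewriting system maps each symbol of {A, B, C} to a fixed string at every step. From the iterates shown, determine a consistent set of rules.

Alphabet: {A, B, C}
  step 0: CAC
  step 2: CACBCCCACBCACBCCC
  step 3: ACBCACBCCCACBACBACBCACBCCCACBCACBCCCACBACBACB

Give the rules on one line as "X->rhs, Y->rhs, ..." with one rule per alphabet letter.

A->C, B->CCC, C->ACB

  step 2 ⇒ step 3: CACBCCCACBCACBCCC ⇒ ACB·C·ACB·CCC·ACB·ACB·ACB·C·ACB·CCC·ACB·C·ACB·CCC·ACB·ACB·ACB
    A ↦ C
    B ↦ CCC
    C ↦ ACB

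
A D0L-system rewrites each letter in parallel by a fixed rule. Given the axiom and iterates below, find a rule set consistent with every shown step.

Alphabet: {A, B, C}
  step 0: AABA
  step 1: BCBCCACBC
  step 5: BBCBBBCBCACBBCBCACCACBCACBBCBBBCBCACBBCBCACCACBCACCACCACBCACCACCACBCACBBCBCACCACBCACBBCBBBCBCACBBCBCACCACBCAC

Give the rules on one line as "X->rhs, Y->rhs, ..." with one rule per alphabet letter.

A->BC, B->CAC, C->B

  step 0 ⇒ step 1: AABA ⇒ BC·BC·CAC·BC
    A ↦ BC
    B ↦ CAC
    C ↦ B  (constrained at step 1)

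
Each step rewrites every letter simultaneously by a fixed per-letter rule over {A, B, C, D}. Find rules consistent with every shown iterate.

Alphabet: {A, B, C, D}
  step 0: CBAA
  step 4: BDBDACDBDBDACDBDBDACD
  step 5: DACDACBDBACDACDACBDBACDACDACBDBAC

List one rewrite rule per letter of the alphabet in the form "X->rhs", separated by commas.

  step 4 ⇒ step 5: BDBDACDBDBDACDBDBDACD ⇒ D·AC·D·AC·BD·B·AC·D·AC·D·AC·BD·B·AC·D·AC·D·AC·BD·B·AC
    A ↦ BD
    B ↦ D
    C ↦ B
    D ↦ AC

A->BD, B->D, C->B, D->AC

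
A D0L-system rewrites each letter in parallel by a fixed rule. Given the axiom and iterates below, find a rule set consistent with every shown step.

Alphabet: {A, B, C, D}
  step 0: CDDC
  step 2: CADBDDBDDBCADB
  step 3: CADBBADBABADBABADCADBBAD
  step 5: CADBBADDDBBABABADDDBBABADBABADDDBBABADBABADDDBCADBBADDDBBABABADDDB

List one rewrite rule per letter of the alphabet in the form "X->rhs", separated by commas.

A->DB, B->D, C->CA, D->BA

  step 2 ⇒ step 3: CADBDDBDDBCADB ⇒ CA·DB·BA·D·BA·BA·D·BA·BA·D·CA·DB·BA·D
    A ↦ DB
    B ↦ D
    C ↦ CA
    D ↦ BA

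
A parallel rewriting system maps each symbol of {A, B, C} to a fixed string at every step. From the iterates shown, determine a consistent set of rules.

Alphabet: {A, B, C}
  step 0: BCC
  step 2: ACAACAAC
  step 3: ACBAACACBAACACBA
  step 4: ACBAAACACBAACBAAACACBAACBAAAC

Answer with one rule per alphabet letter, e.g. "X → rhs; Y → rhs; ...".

  step 3 ⇒ step 4: ACBAACACBAACACBA ⇒ AC·BA·A·AC·AC·BA·AC·BA·A·AC·AC·BA·AC·BA·A·AC
    A ↦ AC
    B ↦ A
    C ↦ BA

A->AC, B->A, C->BA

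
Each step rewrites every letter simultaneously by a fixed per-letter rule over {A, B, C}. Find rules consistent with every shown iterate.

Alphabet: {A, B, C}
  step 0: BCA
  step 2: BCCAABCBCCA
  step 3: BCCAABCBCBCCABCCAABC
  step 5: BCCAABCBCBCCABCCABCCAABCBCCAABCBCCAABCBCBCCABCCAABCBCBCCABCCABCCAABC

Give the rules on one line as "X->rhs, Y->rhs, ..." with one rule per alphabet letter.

A->BC, B->BCC, C->A

  step 2 ⇒ step 3: BCCAABCBCCA ⇒ BCC·A·A·BC·BC·BCC·A·BCC·A·A·BC
    A ↦ BC
    B ↦ BCC
    C ↦ A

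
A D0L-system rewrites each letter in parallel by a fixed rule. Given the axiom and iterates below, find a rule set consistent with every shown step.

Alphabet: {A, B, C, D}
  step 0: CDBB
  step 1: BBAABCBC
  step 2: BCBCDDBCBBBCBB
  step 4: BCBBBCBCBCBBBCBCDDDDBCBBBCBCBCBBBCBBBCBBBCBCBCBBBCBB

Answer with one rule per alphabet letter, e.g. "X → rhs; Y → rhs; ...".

A->D, B->BC, C->BB, D->AA

  step 1 ⇒ step 2: BBAABCBC ⇒ BC·BC·D·D·BC·BB·BC·BB
    A ↦ D
    B ↦ BC
    C ↦ BB
  step 0 ⇒ step 1: CDBB ⇒ BB·AA·BC·BC
    D ↦ AA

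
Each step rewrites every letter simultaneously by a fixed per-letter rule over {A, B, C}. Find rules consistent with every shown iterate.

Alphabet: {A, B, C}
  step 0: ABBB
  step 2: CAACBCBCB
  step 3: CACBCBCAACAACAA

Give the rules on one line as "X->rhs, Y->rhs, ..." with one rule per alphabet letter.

  step 2 ⇒ step 3: CAACBCBCB ⇒ CA·CB·CB·CA·A·CA·A·CA·A
    A ↦ CB
    B ↦ A
    C ↦ CA

A->CB, B->A, C->CA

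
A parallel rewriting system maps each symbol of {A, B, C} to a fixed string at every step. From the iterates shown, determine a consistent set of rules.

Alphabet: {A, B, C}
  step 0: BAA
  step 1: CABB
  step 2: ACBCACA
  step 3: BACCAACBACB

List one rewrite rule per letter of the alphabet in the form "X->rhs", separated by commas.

A->B, B->CA, C->AC

  step 2 ⇒ step 3: ACBCACA ⇒ B·AC·CA·AC·B·AC·B
    A ↦ B
    B ↦ CA
    C ↦ AC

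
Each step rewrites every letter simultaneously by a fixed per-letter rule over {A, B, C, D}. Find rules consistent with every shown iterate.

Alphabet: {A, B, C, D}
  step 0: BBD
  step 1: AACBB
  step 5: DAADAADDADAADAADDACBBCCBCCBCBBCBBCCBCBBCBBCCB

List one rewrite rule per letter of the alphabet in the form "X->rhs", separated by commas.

  step 0 ⇒ step 1: BBD ⇒ A·A·CBB
    B ↦ A
    D ↦ CBB
    A ↦ CCB  (constrained at step 1)
    C ↦ D  (constrained at step 1)

A->CCB, B->A, C->D, D->CBB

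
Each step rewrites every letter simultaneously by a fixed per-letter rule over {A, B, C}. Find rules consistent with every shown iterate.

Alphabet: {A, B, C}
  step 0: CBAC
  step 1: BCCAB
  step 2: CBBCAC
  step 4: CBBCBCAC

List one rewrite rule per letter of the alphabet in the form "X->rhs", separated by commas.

  step 1 ⇒ step 2: BCCAB ⇒ C·B·B·CA·C
    A ↦ CA
    B ↦ C
    C ↦ B

A->CA, B->C, C->B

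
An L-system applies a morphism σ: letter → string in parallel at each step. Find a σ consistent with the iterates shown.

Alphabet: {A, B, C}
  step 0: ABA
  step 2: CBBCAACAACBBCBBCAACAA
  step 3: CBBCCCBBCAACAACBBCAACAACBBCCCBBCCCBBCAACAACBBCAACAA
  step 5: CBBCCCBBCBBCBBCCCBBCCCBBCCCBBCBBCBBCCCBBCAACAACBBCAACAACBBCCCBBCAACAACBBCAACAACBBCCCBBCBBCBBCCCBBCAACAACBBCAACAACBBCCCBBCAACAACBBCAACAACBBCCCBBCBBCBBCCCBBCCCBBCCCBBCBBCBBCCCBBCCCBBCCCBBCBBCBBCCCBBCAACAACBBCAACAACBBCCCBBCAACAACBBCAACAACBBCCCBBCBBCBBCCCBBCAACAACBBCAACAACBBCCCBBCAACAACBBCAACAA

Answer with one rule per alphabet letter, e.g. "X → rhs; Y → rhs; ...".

A->CAA, B->C, C->CBB

  step 2 ⇒ step 3: CBBCAACAACBBCBBCAACAA ⇒ CBB·C·C·CBB·CAA·CAA·CBB·CAA·CAA·CBB·C·C·CBB·C·C·CBB·CAA·CAA·CBB·CAA·CAA
    A ↦ CAA
    B ↦ C
    C ↦ CBB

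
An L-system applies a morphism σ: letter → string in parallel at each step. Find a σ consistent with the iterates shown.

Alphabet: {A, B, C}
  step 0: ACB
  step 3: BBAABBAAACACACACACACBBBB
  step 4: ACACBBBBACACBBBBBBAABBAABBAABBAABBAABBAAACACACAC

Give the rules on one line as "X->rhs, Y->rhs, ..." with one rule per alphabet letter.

  step 3 ⇒ step 4: BBAABBAAACACACACACACBBBB ⇒ AC·AC·BB·BB·AC·AC·BB·BB·BB·AA·BB·AA·BB·AA·BB·AA·BB·AA·BB·AA·AC·AC·AC·AC
    A ↦ BB
    B ↦ AC
    C ↦ AA

A->BB, B->AC, C->AA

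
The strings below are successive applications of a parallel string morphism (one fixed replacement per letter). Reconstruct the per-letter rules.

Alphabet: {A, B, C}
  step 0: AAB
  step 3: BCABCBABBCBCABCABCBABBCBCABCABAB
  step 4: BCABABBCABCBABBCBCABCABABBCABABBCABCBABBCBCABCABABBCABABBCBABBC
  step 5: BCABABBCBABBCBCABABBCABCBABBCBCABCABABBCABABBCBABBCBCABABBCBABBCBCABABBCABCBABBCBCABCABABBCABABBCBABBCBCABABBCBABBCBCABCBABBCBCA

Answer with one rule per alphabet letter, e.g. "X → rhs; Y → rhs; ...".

A->BAB, B->BC, C->A

  step 4 ⇒ step 5: BCABABBCABCBABBCBCABCABABBCABABBCABCBABBCBCABCABABBCABABBCBABBC ⇒ BC·A·BAB·BC·BAB·BC·BC·A·BAB·BC·A·BC·BAB·BC·BC·A·BC·A·BAB·BC·A·BAB·BC·BAB·BC·BC·A·BAB·BC·BAB·BC·BC·A·BAB·BC·A·BC·BAB·BC·BC·A·BC·A·BAB·BC·A·BAB·BC·BAB·BC·BC·A·BAB·BC·BAB·BC·BC·A·BC·BAB·BC·BC·A
    A ↦ BAB
    B ↦ BC
    C ↦ A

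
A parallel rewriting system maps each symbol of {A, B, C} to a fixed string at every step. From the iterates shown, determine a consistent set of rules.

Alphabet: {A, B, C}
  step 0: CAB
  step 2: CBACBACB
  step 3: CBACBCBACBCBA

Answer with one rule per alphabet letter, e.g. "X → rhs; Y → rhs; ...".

  step 2 ⇒ step 3: CBACBACB ⇒ CB·A·CB·CB·A·CB·CB·A
    A ↦ CB
    B ↦ A
    C ↦ CB

A->CB, B->A, C->CB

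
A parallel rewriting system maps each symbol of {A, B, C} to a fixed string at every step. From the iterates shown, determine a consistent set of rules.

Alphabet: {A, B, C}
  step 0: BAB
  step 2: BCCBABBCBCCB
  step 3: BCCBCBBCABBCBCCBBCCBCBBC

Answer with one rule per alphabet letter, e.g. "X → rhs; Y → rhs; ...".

  step 2 ⇒ step 3: BCCBABBCBCCB ⇒ BC·CB·CB·BC·AB·BC·BC·CB·BC·CB·CB·BC
    A ↦ AB
    B ↦ BC
    C ↦ CB

A->AB, B->BC, C->CB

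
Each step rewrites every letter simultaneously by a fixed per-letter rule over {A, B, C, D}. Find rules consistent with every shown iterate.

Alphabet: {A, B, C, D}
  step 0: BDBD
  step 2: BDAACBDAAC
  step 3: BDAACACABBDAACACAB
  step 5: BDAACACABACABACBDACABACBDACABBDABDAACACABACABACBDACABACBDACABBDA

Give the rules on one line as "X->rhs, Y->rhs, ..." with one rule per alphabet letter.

  step 2 ⇒ step 3: BDAACBDAAC ⇒ BD·A·AC·AC·AB·BD·A·AC·AC·AB
    A ↦ AC
    B ↦ BD
    C ↦ AB
    D ↦ A

A->AC, B->BD, C->AB, D->A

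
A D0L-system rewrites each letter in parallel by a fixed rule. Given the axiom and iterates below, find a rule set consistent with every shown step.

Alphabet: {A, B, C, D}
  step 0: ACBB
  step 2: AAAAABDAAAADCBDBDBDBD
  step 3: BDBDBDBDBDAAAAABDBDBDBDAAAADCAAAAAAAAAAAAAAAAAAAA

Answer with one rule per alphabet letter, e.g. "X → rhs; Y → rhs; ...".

A->BD, B->AA, C->ADC, D->AAA

  step 2 ⇒ step 3: AAAAABDAAAADCBDBDBDBD ⇒ BD·BD·BD·BD·BD·AA·AAA·BD·BD·BD·BD·AAA·ADC·AA·AAA·AA·AAA·AA·AAA·AA·AAA
    A ↦ BD
    B ↦ AA
    C ↦ ADC
    D ↦ AAA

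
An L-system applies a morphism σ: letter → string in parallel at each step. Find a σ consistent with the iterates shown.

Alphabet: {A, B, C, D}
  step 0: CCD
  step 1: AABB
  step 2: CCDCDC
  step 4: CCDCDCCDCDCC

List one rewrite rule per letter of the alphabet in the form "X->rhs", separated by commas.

A->C, B->DC, C->A, D->BB

  step 1 ⇒ step 2: AABB ⇒ C·C·DC·DC
    A ↦ C
    B ↦ DC
  step 0 ⇒ step 1: CCD ⇒ A·A·BB
    C ↦ A
  step 0 ⇒ step 1: CCD ⇒ A·A·BB
    D ↦ BB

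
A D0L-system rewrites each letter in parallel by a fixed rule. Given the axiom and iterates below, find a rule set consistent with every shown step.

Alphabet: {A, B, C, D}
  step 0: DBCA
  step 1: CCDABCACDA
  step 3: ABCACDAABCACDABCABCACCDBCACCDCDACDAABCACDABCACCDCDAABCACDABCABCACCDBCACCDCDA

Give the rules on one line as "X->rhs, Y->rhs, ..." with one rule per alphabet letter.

A->CDA, B->A, C->BCA, D->CCD

  step 0 ⇒ step 1: DBCA ⇒ CCD·A·BCA·CDA
    A ↦ CDA
    B ↦ A
    C ↦ BCA
    D ↦ CCD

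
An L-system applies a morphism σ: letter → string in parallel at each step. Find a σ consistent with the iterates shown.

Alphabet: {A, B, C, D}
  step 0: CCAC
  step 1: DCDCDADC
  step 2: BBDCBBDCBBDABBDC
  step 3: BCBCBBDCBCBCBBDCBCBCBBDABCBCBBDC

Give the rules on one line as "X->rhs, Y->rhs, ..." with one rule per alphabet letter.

A->DA, B->BC, C->DC, D->BB

  step 2 ⇒ step 3: BBDCBBDCBBDABBDC ⇒ BC·BC·BB·DC·BC·BC·BB·DC·BC·BC·BB·DA·BC·BC·BB·DC
    A ↦ DA
    B ↦ BC
    C ↦ DC
    D ↦ BB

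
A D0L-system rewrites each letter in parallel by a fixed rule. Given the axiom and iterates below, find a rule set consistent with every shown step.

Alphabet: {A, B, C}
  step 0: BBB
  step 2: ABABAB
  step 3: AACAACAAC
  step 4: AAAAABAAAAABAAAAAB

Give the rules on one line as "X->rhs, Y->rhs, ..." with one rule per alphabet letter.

A->AA, B->C, C->AB

  step 3 ⇒ step 4: AACAACAAC ⇒ AA·AA·AB·AA·AA·AB·AA·AA·AB
    A ↦ AA
    C ↦ AB
  step 2 ⇒ step 3: ABABAB ⇒ AA·C·AA·C·AA·C
    B ↦ C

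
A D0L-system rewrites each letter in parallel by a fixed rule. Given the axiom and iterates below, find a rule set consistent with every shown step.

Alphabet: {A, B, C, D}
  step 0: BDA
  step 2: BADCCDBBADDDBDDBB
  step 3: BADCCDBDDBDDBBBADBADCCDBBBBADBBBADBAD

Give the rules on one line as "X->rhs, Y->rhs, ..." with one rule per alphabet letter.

A->CCD, B->BAD, C->DDB, D->B

  step 2 ⇒ step 3: BADCCDBBADDDBDDBB ⇒ BAD·CCD·B·DDB·DDB·B·BAD·BAD·CCD·B·B·B·BAD·B·B·BAD·BAD
    A ↦ CCD
    B ↦ BAD
    C ↦ DDB
    D ↦ B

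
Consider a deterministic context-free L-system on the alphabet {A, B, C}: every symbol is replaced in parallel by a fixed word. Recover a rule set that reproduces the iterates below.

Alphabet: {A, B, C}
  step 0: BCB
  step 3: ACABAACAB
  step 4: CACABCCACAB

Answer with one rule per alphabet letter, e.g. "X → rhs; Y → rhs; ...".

  step 3 ⇒ step 4: ACABAACAB ⇒ C·A·C·AB·C·C·A·C·AB
    A ↦ C
    B ↦ AB
    C ↦ A

A->C, B->AB, C->A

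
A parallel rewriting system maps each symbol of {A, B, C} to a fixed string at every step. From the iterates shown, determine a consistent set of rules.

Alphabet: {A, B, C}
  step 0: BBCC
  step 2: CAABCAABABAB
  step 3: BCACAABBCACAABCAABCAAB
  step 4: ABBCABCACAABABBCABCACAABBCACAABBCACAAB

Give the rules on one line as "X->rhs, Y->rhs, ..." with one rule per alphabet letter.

A->CA, B->AB, C->B

  step 3 ⇒ step 4: BCACAABBCACAABCAABCAAB ⇒ AB·B·CA·B·CA·CA·AB·AB·B·CA·B·CA·CA·AB·B·CA·CA·AB·B·CA·CA·AB
    A ↦ CA
    B ↦ AB
    C ↦ B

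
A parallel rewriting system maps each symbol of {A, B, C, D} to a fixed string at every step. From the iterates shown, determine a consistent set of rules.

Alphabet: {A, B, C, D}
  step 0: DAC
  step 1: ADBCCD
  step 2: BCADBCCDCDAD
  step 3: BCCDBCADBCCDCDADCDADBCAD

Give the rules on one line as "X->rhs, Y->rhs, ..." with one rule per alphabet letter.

A->BC, B->BC, C->CD, D->AD

  step 2 ⇒ step 3: BCADBCCDCDAD ⇒ BC·CD·BC·AD·BC·CD·CD·AD·CD·AD·BC·AD
    A ↦ BC
    B ↦ BC
    C ↦ CD
    D ↦ AD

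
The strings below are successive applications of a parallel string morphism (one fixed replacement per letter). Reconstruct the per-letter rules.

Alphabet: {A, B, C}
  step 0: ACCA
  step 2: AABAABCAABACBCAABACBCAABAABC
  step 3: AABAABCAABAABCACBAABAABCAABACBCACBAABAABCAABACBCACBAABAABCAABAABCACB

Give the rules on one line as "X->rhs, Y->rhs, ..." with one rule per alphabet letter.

A->AAB, B->C, C->ACB

  step 2 ⇒ step 3: AABAABCAABACBCAABACBCAABAABC ⇒ AAB·AAB·C·AAB·AAB·C·ACB·AAB·AAB·C·AAB·ACB·C·ACB·AAB·AAB·C·AAB·ACB·C·ACB·AAB·AAB·C·AAB·AAB·C·ACB
    A ↦ AAB
    B ↦ C
    C ↦ ACB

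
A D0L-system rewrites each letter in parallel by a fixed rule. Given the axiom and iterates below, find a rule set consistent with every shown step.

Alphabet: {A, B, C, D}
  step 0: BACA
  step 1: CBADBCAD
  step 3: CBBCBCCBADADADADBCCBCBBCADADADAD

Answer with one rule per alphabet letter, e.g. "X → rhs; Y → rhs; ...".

A->AD, B->CB, C->BC, D->AD

  step 0 ⇒ step 1: BACA ⇒ CB·AD·BC·AD
    A ↦ AD
    B ↦ CB
    C ↦ BC
    D ↦ AD  (constrained at step 1)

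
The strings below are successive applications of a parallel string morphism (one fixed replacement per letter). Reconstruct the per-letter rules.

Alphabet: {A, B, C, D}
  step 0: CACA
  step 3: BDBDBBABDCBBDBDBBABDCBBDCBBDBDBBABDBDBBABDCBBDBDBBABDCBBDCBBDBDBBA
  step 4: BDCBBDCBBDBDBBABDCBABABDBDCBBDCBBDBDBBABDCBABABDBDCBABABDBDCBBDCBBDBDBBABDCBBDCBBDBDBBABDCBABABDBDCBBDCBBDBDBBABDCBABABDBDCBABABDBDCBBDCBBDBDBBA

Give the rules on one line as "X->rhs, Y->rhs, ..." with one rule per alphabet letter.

  step 3 ⇒ step 4: BDBDBBABDCBBDBDBBABDCBBDCBBDBDBBABDBDBBABDCBBDBDBBABDCBBDCBBDBDBBA ⇒ BD·CB·BD·CB·BD·BD·BBA·BD·CB·ABA·BD·BD·CB·BD·CB·BD·BD·BBA·BD·CB·ABA·BD·BD·CB·ABA·BD·BD·CB·BD·CB·BD·BD·BBA·BD·CB·BD·CB·BD·BD·BBA·BD·CB·ABA·BD·BD·CB·BD·CB·BD·BD·BBA·BD·CB·ABA·BD·BD·CB·ABA·BD·BD·CB·BD·CB·BD·BD·BBA
    A ↦ BBA
    B ↦ BD
    C ↦ ABA
    D ↦ CB

A->BBA, B->BD, C->ABA, D->CB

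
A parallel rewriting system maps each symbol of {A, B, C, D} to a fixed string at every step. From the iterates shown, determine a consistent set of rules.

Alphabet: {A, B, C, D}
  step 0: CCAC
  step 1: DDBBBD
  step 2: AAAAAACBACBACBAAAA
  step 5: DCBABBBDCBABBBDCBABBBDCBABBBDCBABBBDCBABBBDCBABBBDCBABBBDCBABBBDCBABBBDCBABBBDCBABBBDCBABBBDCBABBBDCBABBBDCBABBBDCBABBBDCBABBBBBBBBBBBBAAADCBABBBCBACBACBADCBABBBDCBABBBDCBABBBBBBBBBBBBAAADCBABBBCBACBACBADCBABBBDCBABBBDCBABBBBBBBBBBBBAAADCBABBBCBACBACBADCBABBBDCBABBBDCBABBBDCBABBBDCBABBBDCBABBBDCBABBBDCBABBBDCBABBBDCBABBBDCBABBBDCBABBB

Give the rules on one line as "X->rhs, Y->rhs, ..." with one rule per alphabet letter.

A->BBB, B->CBA, C->D, D->AAA

  step 1 ⇒ step 2: DDBBBD ⇒ AAA·AAA·CBA·CBA·CBA·AAA
    B ↦ CBA
    D ↦ AAA
  step 0 ⇒ step 1: CCAC ⇒ D·D·BBB·D
    A ↦ BBB
  step 0 ⇒ step 1: CCAC ⇒ D·D·BBB·D
    C ↦ D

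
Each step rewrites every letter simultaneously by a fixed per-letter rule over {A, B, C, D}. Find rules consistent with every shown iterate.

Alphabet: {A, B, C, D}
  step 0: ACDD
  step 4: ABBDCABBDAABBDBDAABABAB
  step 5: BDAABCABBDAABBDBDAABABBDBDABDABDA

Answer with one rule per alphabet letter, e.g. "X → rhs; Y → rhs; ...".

A->BD, B->A, C->CAB, D->B

  step 4 ⇒ step 5: ABBDCABBDAABBDBDAABABAB ⇒ BD·A·A·B·CAB·BD·A·A·B·BD·BD·A·A·B·A·B·BD·BD·A·BD·A·BD·A
    A ↦ BD
    B ↦ A
    C ↦ CAB
    D ↦ B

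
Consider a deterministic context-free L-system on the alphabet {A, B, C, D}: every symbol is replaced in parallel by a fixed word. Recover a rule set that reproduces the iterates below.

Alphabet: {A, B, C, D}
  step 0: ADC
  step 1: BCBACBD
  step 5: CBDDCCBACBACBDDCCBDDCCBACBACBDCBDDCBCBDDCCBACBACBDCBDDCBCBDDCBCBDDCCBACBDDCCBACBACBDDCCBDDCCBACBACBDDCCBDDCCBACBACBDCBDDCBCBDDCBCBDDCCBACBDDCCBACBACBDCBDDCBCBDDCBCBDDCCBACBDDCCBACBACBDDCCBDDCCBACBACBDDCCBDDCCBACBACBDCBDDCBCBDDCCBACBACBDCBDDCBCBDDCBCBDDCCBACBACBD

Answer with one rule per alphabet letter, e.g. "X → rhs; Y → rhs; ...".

  step 0 ⇒ step 1: ADC ⇒ B·CBA·CBD
    A ↦ B
    C ↦ CBD
    D ↦ CBA
    B ↦ DC  (constrained at step 1)

A->B, B->DC, C->CBD, D->CBA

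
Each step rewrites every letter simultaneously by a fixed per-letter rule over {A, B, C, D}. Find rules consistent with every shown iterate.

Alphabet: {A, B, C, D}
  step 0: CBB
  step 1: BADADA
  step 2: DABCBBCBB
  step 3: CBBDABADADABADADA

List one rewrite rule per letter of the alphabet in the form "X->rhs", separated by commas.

  step 2 ⇒ step 3: DABCBBCBB ⇒ CB·B·DA·BA·DA·DA·BA·DA·DA
    A ↦ B
    B ↦ DA
    C ↦ BA
    D ↦ CB

A->B, B->DA, C->BA, D->CB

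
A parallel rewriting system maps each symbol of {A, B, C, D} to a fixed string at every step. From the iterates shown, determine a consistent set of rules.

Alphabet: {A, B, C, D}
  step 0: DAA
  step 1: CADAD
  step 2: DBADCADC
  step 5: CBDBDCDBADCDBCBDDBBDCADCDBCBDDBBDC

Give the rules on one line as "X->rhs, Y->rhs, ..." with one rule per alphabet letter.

  step 1 ⇒ step 2: CADAD ⇒ DB·AD·C·AD·C
    A ↦ AD
    C ↦ DB
    D ↦ C
    B ↦ BD  (constrained at step 2)

A->AD, B->BD, C->DB, D->C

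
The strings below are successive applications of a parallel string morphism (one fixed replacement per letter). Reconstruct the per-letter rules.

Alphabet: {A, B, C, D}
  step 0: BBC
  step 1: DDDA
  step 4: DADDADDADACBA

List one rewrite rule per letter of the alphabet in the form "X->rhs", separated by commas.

  step 0 ⇒ step 1: BBC ⇒ D·D·DA
    B ↦ D
    C ↦ DA
    A ↦ CB  (constrained at step 1)
    D ↦ A  (constrained at step 1)

A->CB, B->D, C->DA, D->A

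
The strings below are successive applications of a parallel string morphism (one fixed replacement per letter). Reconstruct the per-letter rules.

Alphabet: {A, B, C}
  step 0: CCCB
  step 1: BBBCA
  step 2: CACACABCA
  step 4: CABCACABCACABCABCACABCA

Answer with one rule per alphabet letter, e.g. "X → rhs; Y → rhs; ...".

A->CA, B->CA, C->B

  step 1 ⇒ step 2: BBBCA ⇒ CA·CA·CA·B·CA
    A ↦ CA
    B ↦ CA
    C ↦ B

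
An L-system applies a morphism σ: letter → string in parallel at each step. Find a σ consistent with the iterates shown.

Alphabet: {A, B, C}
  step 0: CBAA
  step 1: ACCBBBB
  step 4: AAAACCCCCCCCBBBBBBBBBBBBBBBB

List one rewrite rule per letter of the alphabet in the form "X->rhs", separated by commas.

A->BB, B->CC, C->A

  step 0 ⇒ step 1: CBAA ⇒ A·CC·BB·BB
    A ↦ BB
    B ↦ CC
    C ↦ A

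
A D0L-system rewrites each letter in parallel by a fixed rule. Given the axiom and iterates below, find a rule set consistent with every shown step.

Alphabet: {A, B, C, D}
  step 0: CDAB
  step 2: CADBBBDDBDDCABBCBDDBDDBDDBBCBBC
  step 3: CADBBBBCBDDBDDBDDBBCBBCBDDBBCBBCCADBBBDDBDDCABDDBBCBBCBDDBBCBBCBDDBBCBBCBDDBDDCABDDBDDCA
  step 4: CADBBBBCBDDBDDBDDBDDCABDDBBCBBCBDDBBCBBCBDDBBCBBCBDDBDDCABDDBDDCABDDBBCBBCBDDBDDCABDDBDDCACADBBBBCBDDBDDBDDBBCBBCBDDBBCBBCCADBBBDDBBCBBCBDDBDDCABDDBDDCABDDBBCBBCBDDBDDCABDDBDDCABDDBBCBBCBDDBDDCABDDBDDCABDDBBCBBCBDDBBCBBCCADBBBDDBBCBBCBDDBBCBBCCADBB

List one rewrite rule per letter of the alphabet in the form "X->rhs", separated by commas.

  step 3 ⇒ step 4: CADBBBBCBDDBDDBDDBBCBBCBDDBBCBBCCADBBBDDBDDCABDDBBCBBCBDDBBCBBCBDDBBCBBCBDDBDDCABDDBDDCA ⇒ CA·DBB·BBC·BDD·BDD·BDD·BDD·CA·BDD·BBC·BBC·BDD·BBC·BBC·BDD·BBC·BBC·BDD·BDD·CA·BDD·BDD·CA·BDD·BBC·BBC·BDD·BDD·CA·BDD·BDD·CA·CA·DBB·BBC·BDD·BDD·BDD·BBC·BBC·BDD·BBC·BBC·CA·DBB·BDD·BBC·BBC·BDD·BDD·CA·BDD·BDD·CA·BDD·BBC·BBC·BDD·BDD·CA·BDD·BDD·CA·BDD·BBC·BBC·BDD·BDD·CA·BDD·BDD·CA·BDD·BBC·BBC·BDD·BBC·BBC·CA·DBB·BDD·BBC·BBC·BDD·BBC·BBC·CA·DBB
    A ↦ DBB
    B ↦ BDD
    C ↦ CA
    D ↦ BBC

A->DBB, B->BDD, C->CA, D->BBC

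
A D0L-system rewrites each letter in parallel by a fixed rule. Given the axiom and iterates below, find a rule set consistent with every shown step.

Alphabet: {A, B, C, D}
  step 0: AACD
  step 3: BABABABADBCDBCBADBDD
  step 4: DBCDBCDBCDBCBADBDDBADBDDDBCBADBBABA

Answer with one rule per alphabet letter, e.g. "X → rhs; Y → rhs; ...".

A->C, B->DB, C->DD, D->BA

  step 3 ⇒ step 4: BABABABADBCDBCBADBDD ⇒ DB·C·DB·C·DB·C·DB·C·BA·DB·DD·BA·DB·DD·DB·C·BA·DB·BA·BA
    A ↦ C
    B ↦ DB
    C ↦ DD
    D ↦ BA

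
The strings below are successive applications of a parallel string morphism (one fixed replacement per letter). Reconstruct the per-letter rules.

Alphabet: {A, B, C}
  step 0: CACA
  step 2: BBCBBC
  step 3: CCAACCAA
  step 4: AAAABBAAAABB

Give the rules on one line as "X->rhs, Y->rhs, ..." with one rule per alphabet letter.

A->B, B->C, C->AA

  step 3 ⇒ step 4: CCAACCAA ⇒ AA·AA·B·B·AA·AA·B·B
    A ↦ B
    C ↦ AA
  step 2 ⇒ step 3: BBCBBC ⇒ C·C·AA·C·C·AA
    B ↦ C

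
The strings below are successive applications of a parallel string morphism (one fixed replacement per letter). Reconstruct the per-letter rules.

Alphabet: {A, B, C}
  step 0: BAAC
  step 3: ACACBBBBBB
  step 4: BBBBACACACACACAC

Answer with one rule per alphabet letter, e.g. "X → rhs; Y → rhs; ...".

  step 3 ⇒ step 4: ACACBBBBBB ⇒ B·B·B·B·AC·AC·AC·AC·AC·AC
    A ↦ B
    B ↦ AC
    C ↦ B

A->B, B->AC, C->B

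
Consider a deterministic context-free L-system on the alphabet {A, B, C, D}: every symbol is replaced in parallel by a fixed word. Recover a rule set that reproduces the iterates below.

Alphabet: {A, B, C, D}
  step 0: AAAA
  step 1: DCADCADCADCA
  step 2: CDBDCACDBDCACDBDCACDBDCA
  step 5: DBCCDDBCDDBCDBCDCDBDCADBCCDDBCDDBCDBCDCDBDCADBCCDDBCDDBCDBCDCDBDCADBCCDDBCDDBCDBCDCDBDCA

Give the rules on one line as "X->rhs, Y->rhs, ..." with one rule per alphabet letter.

  step 1 ⇒ step 2: DCADCADCADCA ⇒ C·DB·DCA·C·DB·DCA·C·DB·DCA·C·DB·DCA
    A ↦ DCA
    C ↦ DB
    D ↦ C
    B ↦ D  (constrained at step 2)

A->DCA, B->D, C->DB, D->C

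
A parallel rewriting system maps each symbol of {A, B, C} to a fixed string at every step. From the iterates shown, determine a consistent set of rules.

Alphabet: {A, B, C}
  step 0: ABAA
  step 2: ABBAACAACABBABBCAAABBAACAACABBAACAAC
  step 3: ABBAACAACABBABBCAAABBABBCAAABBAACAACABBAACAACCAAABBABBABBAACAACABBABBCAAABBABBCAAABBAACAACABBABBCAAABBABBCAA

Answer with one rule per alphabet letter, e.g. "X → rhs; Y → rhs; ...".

A->ABB, B->AAC, C->CAA

  step 2 ⇒ step 3: ABBAACAACABBABBCAAABBAACAACABBAACAAC ⇒ ABB·AAC·AAC·ABB·ABB·CAA·ABB·ABB·CAA·ABB·AAC·AAC·ABB·AAC·AAC·CAA·ABB·ABB·ABB·AAC·AAC·ABB·ABB·CAA·ABB·ABB·CAA·ABB·AAC·AAC·ABB·ABB·CAA·ABB·ABB·CAA
    A ↦ ABB
    B ↦ AAC
    C ↦ CAA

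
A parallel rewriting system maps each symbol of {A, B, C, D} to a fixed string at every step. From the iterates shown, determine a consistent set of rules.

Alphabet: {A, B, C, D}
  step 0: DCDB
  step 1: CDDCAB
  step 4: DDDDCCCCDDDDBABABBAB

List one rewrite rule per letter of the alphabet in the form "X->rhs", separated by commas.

A->B, B->AB, C->DD, D->C

  step 0 ⇒ step 1: DCDB ⇒ C·DD·C·AB
    B ↦ AB
    C ↦ DD
    D ↦ C
    A ↦ B  (constrained at step 1)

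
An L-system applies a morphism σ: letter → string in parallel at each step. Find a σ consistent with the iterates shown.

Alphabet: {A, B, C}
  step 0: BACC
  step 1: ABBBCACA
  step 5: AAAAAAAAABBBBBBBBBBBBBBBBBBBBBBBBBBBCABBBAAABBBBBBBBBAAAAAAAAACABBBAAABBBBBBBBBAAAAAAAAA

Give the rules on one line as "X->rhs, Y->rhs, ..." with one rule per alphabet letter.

  step 0 ⇒ step 1: BACC ⇒ A·BBB·CA·CA
    A ↦ BBB
    B ↦ A
    C ↦ CA

A->BBB, B->A, C->CA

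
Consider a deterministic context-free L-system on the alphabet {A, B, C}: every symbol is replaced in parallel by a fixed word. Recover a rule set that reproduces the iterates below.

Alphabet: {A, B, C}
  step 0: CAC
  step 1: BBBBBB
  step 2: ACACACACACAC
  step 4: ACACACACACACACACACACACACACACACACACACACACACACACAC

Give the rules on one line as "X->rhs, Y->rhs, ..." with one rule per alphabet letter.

A->BB, B->AC, C->BB

  step 1 ⇒ step 2: BBBBBB ⇒ AC·AC·AC·AC·AC·AC
    B ↦ AC
  step 0 ⇒ step 1: CAC ⇒ BB·BB·BB
    A ↦ BB
  step 0 ⇒ step 1: CAC ⇒ BB·BB·BB
    C ↦ BB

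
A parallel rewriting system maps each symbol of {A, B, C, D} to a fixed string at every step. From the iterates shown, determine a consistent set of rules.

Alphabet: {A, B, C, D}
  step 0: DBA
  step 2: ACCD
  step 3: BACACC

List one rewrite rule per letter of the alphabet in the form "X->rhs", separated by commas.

  step 2 ⇒ step 3: ACCD ⇒ B·AC·AC·C
    A ↦ B
    C ↦ AC
    D ↦ C
    B ↦ D  (constrained at step 0)

A->B, B->D, C->AC, D->C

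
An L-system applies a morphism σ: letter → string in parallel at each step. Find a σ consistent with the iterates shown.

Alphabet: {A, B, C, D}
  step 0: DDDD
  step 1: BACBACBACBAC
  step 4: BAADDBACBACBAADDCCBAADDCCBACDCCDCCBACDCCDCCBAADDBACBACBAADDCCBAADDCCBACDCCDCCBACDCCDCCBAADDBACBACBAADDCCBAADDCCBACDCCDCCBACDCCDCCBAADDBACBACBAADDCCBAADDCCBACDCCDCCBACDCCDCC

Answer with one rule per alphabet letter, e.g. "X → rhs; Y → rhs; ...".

  step 0 ⇒ step 1: DDDD ⇒ BAC·BAC·BAC·BAC
    D ↦ BAC
    A ↦ D  (constrained at step 1)
    B ↦ BAA  (constrained at step 1)
    C ↦ DCC  (constrained at step 1)

A->D, B->BAA, C->DCC, D->BAC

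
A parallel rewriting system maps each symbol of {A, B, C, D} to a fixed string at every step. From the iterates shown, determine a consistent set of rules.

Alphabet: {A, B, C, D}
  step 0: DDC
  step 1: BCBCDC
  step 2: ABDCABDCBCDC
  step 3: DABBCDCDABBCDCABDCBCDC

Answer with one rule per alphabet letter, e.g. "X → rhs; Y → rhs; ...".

A->D, B->AB, C->DC, D->BC

  step 2 ⇒ step 3: ABDCABDCBCDC ⇒ D·AB·BC·DC·D·AB·BC·DC·AB·DC·BC·DC
    A ↦ D
    B ↦ AB
    C ↦ DC
    D ↦ BC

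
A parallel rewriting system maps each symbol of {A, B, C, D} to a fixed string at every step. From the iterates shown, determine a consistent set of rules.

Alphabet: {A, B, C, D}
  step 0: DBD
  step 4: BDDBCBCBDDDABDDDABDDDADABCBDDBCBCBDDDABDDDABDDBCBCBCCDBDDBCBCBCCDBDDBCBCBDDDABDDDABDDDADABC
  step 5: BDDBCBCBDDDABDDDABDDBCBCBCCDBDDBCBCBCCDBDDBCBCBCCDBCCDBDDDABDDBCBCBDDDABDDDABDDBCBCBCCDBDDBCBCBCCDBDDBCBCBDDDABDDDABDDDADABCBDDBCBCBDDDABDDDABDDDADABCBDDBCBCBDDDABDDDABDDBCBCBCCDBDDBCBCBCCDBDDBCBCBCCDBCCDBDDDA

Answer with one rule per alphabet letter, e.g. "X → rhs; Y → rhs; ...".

  step 4 ⇒ step 5: BDDBCBCBDDDABDDDABDDDADABCBDDBCBCBDDDABDDDABDDBCBCBCCDBDDBCBCBCCDBDDBCBCBDDDABDDDABDDDADABC ⇒ BDD·BC·BC·BDD·DA·BDD·DA·BDD·BC·BC·BC·CD·BDD·BC·BC·BC·CD·BDD·BC·BC·BC·CD·BC·CD·BDD·DA·BDD·BC·BC·BDD·DA·BDD·DA·BDD·BC·BC·BC·CD·BDD·BC·BC·BC·CD·BDD·BC·BC·BDD·DA·BDD·DA·BDD·DA·DA·BC·BDD·BC·BC·BDD·DA·BDD·DA·BDD·DA·DA·BC·BDD·BC·BC·BDD·DA·BDD·DA·BDD·BC·BC·BC·CD·BDD·BC·BC·BC·CD·BDD·BC·BC·BC·CD·BC·CD·BDD·DA
    A ↦ CD
    B ↦ BDD
    C ↦ DA
    D ↦ BC

A->CD, B->BDD, C->DA, D->BC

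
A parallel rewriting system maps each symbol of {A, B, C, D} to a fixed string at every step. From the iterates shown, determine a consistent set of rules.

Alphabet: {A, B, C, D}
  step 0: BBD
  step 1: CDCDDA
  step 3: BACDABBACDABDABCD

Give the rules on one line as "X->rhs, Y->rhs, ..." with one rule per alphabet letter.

A->B, B->CD, C->AC, D->DA

  step 0 ⇒ step 1: BBD ⇒ CD·CD·DA
    B ↦ CD
    D ↦ DA
    A ↦ B  (constrained at step 1)
    C ↦ AC  (constrained at step 1)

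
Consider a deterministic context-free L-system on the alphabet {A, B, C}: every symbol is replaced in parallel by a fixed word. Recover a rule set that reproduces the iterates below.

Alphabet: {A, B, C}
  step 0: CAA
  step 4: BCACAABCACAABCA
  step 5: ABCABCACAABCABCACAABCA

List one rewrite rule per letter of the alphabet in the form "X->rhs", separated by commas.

  step 4 ⇒ step 5: BCACAABCACAABCA ⇒ A·B·CA·B·CA·CA·A·B·CA·B·CA·CA·A·B·CA
    A ↦ CA
    B ↦ A
    C ↦ B

A->CA, B->A, C->B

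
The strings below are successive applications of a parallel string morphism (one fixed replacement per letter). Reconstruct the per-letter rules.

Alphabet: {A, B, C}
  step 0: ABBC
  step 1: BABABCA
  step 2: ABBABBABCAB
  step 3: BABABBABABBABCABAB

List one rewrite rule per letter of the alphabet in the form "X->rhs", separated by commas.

A->B, B->AB, C->CA

  step 2 ⇒ step 3: ABBABBABCAB ⇒ B·AB·AB·B·AB·AB·B·AB·CA·B·AB
    A ↦ B
    B ↦ AB
    C ↦ CA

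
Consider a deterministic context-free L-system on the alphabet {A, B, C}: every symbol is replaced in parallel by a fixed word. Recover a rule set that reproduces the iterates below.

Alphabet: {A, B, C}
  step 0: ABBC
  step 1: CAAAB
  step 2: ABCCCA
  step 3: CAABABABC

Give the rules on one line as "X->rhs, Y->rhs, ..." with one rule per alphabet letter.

A->C, B->A, C->AB

  step 2 ⇒ step 3: ABCCCA ⇒ C·A·AB·AB·AB·C
    A ↦ C
    B ↦ A
    C ↦ AB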